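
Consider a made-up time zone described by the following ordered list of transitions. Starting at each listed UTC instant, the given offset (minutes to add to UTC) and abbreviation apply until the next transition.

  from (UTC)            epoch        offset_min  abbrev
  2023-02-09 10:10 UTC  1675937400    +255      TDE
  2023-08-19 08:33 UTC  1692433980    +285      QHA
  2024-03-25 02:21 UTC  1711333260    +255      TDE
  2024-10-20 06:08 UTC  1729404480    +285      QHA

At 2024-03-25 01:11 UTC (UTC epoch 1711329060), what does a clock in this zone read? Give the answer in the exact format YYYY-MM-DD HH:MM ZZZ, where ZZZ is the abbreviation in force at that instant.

Query: 2024-03-25 01:11 UTC
Rule 2/4 (QHA, +04:45): 2023-08-19 08:33 UTC ≤ query < 2024-03-25 02:21 UTC
1·60 + 11 + 285 = 356 min
356 = 0·1440 + 356; 356 = 5·60 + 56 → 05:56, same day
→ 2024-03-25 05:56 QHA

2024-03-25 05:56 QHA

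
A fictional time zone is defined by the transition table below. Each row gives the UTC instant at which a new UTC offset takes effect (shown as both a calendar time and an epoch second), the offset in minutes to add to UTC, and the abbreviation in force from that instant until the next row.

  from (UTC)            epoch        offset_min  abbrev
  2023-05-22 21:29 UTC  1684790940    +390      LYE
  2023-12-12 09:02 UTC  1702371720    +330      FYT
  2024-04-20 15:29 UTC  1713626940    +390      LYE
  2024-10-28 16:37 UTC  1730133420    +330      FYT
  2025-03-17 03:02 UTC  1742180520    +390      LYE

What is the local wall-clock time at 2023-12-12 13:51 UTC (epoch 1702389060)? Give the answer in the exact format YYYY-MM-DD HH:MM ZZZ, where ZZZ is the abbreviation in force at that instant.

2023-12-12 19:21 FYT

Query: 2023-12-12 13:51 UTC
Rule 2/5 (FYT, +05:30): 2023-12-12 09:02 UTC ≤ query < 2024-04-20 15:29 UTC
13·60 + 51 + 330 = 1161 min
1161 = 0·1440 + 1161; 1161 = 19·60 + 21 → 19:21, same day
→ 2023-12-12 19:21 FYT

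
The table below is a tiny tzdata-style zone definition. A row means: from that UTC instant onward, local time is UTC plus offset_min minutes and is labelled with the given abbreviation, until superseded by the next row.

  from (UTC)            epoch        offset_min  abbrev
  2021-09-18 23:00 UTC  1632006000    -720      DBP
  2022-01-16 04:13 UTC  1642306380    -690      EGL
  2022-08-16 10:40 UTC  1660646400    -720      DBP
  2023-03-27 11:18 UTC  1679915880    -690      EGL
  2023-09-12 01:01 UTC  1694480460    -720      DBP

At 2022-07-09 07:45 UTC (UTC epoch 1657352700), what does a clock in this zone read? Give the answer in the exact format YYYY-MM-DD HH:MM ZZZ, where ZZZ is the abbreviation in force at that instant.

2022-07-08 20:15 EGL

Query: 2022-07-09 07:45 UTC
Rule 2/5 (EGL, -11:30): 2022-01-16 04:13 UTC ≤ query < 2022-08-16 10:40 UTC
7·60 + 45 - 690 = -225 min
-225 = -1·1440 + 1215; 1215 = 20·60 + 15 → 20:15, 2022-07-09 - 1 day = 2022-07-08
→ 2022-07-08 20:15 EGL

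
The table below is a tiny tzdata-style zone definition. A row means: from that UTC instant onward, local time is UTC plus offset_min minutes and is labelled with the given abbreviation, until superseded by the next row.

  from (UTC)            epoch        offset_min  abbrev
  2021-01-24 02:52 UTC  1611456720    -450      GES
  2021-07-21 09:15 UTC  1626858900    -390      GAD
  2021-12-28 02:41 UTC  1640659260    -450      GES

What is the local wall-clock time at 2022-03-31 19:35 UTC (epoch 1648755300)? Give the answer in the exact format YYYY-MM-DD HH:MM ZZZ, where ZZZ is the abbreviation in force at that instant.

Query: 2022-03-31 19:35 UTC
Rule 3/3 (GES, -07:30): 2021-12-28 02:41 UTC ≤ query < +∞
19·60 + 35 - 450 = 725 min
725 = 0·1440 + 725; 725 = 12·60 + 5 → 12:05, same day
→ 2022-03-31 12:05 GES

2022-03-31 12:05 GES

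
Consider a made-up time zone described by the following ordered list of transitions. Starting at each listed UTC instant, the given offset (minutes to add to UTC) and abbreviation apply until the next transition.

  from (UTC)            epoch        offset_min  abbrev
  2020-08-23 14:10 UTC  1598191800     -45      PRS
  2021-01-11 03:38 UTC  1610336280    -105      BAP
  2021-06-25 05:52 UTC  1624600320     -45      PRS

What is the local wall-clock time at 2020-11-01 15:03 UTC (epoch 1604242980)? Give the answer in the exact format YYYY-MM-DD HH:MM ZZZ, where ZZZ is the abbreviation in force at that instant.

2020-11-01 14:18 PRS

Query: 2020-11-01 15:03 UTC
Rule 1/3 (PRS, -00:45): 2020-08-23 14:10 UTC ≤ query < 2021-01-11 03:38 UTC
15·60 + 3 - 45 = 858 min
858 = 0·1440 + 858; 858 = 14·60 + 18 → 14:18, same day
→ 2020-11-01 14:18 PRS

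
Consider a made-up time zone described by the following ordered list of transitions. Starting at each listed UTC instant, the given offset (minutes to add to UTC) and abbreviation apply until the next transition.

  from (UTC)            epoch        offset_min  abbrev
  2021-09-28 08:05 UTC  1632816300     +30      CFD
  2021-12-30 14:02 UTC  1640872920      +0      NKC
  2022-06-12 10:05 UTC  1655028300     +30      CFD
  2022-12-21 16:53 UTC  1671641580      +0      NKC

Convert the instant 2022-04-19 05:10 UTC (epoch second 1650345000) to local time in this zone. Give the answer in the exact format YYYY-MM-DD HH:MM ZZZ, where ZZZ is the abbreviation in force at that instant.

2022-04-19 05:10 NKC

Query: 2022-04-19 05:10 UTC
Rule 2/4 (NKC, +00:00): 2021-12-30 14:02 UTC ≤ query < 2022-06-12 10:05 UTC
5·60 + 10 + 0 = 310 min
310 = 0·1440 + 310; 310 = 5·60 + 10 → 05:10, same day
→ 2022-04-19 05:10 NKC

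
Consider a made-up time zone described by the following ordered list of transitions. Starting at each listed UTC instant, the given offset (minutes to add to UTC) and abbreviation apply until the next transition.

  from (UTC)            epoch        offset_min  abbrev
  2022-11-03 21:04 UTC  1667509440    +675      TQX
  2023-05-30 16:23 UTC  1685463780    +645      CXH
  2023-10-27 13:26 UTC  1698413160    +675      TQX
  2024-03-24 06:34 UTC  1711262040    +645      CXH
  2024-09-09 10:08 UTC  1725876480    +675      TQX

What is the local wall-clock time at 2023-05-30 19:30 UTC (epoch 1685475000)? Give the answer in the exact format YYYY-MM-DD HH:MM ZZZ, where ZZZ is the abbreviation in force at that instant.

2023-05-31 06:15 CXH

Query: 2023-05-30 19:30 UTC
Rule 2/5 (CXH, +10:45): 2023-05-30 16:23 UTC ≤ query < 2023-10-27 13:26 UTC
19·60 + 30 + 645 = 1815 min
1815 = 1·1440 + 375; 375 = 6·60 + 15 → 06:15, 2023-05-30 + 1 day = 2023-05-31
→ 2023-05-31 06:15 CXH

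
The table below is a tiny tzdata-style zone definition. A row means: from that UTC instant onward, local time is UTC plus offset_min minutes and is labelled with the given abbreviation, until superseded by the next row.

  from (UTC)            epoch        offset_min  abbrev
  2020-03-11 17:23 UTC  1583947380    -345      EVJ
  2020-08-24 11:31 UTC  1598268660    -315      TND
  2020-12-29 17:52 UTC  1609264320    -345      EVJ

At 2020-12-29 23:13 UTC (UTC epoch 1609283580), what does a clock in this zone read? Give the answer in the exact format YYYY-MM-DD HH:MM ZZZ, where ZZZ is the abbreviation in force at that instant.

Query: 2020-12-29 23:13 UTC
Rule 3/3 (EVJ, -05:45): 2020-12-29 17:52 UTC ≤ query < +∞
23·60 + 13 - 345 = 1048 min
1048 = 0·1440 + 1048; 1048 = 17·60 + 28 → 17:28, same day
→ 2020-12-29 17:28 EVJ

2020-12-29 17:28 EVJ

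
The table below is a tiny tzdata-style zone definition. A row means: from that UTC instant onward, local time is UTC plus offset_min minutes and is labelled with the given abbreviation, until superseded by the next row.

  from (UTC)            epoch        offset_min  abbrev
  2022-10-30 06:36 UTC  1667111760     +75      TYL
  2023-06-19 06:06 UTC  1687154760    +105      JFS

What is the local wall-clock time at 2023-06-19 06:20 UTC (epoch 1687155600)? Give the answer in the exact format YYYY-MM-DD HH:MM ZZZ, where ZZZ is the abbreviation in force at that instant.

Query: 2023-06-19 06:20 UTC
Rule 2/2 (JFS, +01:45): 2023-06-19 06:06 UTC ≤ query < +∞
6·60 + 20 + 105 = 485 min
485 = 0·1440 + 485; 485 = 8·60 + 5 → 08:05, same day
→ 2023-06-19 08:05 JFS

2023-06-19 08:05 JFS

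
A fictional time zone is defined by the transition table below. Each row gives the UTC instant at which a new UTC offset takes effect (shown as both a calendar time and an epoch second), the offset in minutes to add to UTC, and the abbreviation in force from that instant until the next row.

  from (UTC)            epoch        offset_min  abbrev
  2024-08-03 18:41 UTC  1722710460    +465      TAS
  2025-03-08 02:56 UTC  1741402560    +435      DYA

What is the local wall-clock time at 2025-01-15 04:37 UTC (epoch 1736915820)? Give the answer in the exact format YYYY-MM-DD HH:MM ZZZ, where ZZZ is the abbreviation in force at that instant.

2025-01-15 12:22 TAS

Query: 2025-01-15 04:37 UTC
Rule 1/2 (TAS, +07:45): 2024-08-03 18:41 UTC ≤ query < 2025-03-08 02:56 UTC
4·60 + 37 + 465 = 742 min
742 = 0·1440 + 742; 742 = 12·60 + 22 → 12:22, same day
→ 2025-01-15 12:22 TAS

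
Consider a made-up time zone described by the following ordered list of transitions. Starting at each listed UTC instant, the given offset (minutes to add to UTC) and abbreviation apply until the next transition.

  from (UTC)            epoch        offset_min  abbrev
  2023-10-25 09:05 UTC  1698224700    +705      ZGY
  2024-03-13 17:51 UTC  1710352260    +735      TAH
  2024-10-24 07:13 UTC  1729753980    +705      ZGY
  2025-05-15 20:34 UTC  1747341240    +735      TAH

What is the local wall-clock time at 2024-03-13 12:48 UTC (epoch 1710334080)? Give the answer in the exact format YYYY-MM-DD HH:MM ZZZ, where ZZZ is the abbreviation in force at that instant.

Query: 2024-03-13 12:48 UTC
Rule 1/4 (ZGY, +11:45): 2023-10-25 09:05 UTC ≤ query < 2024-03-13 17:51 UTC
12·60 + 48 + 705 = 1473 min
1473 = 1·1440 + 33; 33 = 0·60 + 33 → 00:33, 2024-03-13 + 1 day = 2024-03-14
→ 2024-03-14 00:33 ZGY

2024-03-14 00:33 ZGY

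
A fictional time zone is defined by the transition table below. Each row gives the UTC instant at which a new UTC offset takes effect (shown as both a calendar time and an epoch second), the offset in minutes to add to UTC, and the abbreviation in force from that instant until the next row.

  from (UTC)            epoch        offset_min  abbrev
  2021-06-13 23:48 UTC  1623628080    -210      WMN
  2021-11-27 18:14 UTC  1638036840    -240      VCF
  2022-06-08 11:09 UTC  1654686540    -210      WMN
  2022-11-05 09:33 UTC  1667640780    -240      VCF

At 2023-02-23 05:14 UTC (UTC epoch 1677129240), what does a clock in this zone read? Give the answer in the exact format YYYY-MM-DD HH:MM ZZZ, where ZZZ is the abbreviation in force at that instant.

2023-02-23 01:14 VCF

Query: 2023-02-23 05:14 UTC
Rule 4/4 (VCF, -04:00): 2022-11-05 09:33 UTC ≤ query < +∞
5·60 + 14 - 240 = 74 min
74 = 0·1440 + 74; 74 = 1·60 + 14 → 01:14, same day
→ 2023-02-23 01:14 VCF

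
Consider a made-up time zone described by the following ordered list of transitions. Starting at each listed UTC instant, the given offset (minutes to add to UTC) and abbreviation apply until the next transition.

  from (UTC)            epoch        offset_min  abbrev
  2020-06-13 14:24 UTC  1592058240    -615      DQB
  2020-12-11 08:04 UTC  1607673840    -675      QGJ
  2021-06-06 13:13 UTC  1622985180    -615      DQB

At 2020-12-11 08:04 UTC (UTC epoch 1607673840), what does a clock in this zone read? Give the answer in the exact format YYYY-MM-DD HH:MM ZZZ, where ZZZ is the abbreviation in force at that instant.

Query: 2020-12-11 08:04 UTC
Rule 2/3 (QGJ, -11:15): 2020-12-11 08:04 UTC ≤ query < 2021-06-06 13:13 UTC
8·60 + 4 - 675 = -191 min
-191 = -1·1440 + 1249; 1249 = 20·60 + 49 → 20:49, 2020-12-11 - 1 day = 2020-12-10
→ 2020-12-10 20:49 QGJ

2020-12-10 20:49 QGJ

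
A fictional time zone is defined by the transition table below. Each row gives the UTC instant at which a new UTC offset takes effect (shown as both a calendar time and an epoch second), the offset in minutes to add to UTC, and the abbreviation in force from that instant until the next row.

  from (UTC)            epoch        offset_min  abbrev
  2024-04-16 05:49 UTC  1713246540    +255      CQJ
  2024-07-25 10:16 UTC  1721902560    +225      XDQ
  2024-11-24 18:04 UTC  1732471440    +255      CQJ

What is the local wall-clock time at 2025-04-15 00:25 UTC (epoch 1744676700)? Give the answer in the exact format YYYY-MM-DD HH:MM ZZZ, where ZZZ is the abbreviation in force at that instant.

Query: 2025-04-15 00:25 UTC
Rule 3/3 (CQJ, +04:15): 2024-11-24 18:04 UTC ≤ query < +∞
0·60 + 25 + 255 = 280 min
280 = 0·1440 + 280; 280 = 4·60 + 40 → 04:40, same day
→ 2025-04-15 04:40 CQJ

2025-04-15 04:40 CQJ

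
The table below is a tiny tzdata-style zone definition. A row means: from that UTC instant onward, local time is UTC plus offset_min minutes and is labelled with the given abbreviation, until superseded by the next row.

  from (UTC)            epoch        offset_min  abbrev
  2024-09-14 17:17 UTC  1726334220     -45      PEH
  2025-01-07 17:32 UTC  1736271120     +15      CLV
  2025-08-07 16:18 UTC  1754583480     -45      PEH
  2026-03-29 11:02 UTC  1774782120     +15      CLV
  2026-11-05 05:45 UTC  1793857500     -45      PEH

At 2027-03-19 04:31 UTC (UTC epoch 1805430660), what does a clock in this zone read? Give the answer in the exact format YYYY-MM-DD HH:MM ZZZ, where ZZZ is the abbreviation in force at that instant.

Query: 2027-03-19 04:31 UTC
Rule 5/5 (PEH, -00:45): 2026-11-05 05:45 UTC ≤ query < +∞
4·60 + 31 - 45 = 226 min
226 = 0·1440 + 226; 226 = 3·60 + 46 → 03:46, same day
→ 2027-03-19 03:46 PEH

2027-03-19 03:46 PEH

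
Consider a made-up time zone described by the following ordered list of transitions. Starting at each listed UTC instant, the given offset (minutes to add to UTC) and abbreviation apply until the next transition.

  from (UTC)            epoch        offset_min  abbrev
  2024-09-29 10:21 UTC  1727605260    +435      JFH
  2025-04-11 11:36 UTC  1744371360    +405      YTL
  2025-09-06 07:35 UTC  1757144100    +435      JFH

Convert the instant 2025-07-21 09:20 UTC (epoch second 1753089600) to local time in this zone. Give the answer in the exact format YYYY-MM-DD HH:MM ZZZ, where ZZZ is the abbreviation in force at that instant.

Query: 2025-07-21 09:20 UTC
Rule 2/3 (YTL, +06:45): 2025-04-11 11:36 UTC ≤ query < 2025-09-06 07:35 UTC
9·60 + 20 + 405 = 965 min
965 = 0·1440 + 965; 965 = 16·60 + 5 → 16:05, same day
→ 2025-07-21 16:05 YTL

2025-07-21 16:05 YTL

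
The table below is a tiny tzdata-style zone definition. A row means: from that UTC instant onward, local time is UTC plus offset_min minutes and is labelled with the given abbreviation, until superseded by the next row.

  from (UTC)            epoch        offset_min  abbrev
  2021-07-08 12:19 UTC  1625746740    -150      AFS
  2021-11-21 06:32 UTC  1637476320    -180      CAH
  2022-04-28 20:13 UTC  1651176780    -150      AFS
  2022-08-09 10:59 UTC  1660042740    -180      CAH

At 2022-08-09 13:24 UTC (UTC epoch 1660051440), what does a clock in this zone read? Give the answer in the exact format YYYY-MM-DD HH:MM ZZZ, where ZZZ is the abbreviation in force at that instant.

Query: 2022-08-09 13:24 UTC
Rule 4/4 (CAH, -03:00): 2022-08-09 10:59 UTC ≤ query < +∞
13·60 + 24 - 180 = 624 min
624 = 0·1440 + 624; 624 = 10·60 + 24 → 10:24, same day
→ 2022-08-09 10:24 CAH

2022-08-09 10:24 CAH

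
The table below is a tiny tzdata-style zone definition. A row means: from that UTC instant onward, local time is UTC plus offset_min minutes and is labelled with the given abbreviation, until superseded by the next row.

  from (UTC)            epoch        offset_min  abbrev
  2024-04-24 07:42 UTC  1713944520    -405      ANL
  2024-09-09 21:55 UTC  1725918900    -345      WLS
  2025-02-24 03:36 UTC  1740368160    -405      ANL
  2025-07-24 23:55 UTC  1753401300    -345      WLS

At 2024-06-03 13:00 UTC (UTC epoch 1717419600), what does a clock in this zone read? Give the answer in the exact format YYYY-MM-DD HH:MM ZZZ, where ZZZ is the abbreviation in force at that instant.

2024-06-03 06:15 ANL

Query: 2024-06-03 13:00 UTC
Rule 1/4 (ANL, -06:45): 2024-04-24 07:42 UTC ≤ query < 2024-09-09 21:55 UTC
13·60 + 0 - 405 = 375 min
375 = 0·1440 + 375; 375 = 6·60 + 15 → 06:15, same day
→ 2024-06-03 06:15 ANL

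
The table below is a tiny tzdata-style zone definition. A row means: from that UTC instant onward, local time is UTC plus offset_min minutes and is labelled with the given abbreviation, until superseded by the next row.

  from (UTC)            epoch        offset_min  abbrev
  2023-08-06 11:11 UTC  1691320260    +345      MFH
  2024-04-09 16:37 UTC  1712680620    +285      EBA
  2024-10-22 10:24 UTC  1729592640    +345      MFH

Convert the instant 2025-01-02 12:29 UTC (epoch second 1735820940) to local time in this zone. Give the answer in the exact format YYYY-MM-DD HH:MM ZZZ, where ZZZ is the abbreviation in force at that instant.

2025-01-02 18:14 MFH

Query: 2025-01-02 12:29 UTC
Rule 3/3 (MFH, +05:45): 2024-10-22 10:24 UTC ≤ query < +∞
12·60 + 29 + 345 = 1094 min
1094 = 0·1440 + 1094; 1094 = 18·60 + 14 → 18:14, same day
→ 2025-01-02 18:14 MFH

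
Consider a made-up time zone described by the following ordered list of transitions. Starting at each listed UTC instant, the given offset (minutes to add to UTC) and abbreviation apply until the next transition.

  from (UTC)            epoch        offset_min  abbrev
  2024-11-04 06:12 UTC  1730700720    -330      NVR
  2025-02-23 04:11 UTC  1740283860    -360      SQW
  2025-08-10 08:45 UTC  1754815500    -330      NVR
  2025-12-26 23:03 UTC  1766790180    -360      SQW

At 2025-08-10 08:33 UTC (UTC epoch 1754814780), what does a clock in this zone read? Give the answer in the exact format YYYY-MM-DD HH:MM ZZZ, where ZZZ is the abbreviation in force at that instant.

Query: 2025-08-10 08:33 UTC
Rule 2/4 (SQW, -06:00): 2025-02-23 04:11 UTC ≤ query < 2025-08-10 08:45 UTC
8·60 + 33 - 360 = 153 min
153 = 0·1440 + 153; 153 = 2·60 + 33 → 02:33, same day
→ 2025-08-10 02:33 SQW

2025-08-10 02:33 SQW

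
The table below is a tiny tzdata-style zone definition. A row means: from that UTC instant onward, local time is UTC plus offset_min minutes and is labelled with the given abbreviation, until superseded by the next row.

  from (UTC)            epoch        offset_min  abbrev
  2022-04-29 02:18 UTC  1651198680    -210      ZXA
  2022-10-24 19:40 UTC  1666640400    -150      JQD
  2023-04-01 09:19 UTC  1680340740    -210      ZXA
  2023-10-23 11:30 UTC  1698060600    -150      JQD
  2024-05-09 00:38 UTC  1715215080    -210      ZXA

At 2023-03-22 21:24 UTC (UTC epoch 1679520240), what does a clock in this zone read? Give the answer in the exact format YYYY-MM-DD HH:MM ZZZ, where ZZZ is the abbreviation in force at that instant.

Query: 2023-03-22 21:24 UTC
Rule 2/5 (JQD, -02:30): 2022-10-24 19:40 UTC ≤ query < 2023-04-01 09:19 UTC
21·60 + 24 - 150 = 1134 min
1134 = 0·1440 + 1134; 1134 = 18·60 + 54 → 18:54, same day
→ 2023-03-22 18:54 JQD

2023-03-22 18:54 JQD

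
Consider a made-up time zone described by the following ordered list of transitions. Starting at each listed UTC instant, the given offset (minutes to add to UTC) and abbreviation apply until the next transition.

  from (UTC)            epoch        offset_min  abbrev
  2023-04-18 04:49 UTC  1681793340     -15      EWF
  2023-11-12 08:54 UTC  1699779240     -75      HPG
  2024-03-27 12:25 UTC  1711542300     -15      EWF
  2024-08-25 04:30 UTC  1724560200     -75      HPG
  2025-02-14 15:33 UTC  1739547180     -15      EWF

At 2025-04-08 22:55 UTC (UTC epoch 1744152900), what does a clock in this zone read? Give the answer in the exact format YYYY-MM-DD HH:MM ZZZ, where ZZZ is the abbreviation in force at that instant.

Query: 2025-04-08 22:55 UTC
Rule 5/5 (EWF, -00:15): 2025-02-14 15:33 UTC ≤ query < +∞
22·60 + 55 - 15 = 1360 min
1360 = 0·1440 + 1360; 1360 = 22·60 + 40 → 22:40, same day
→ 2025-04-08 22:40 EWF

2025-04-08 22:40 EWF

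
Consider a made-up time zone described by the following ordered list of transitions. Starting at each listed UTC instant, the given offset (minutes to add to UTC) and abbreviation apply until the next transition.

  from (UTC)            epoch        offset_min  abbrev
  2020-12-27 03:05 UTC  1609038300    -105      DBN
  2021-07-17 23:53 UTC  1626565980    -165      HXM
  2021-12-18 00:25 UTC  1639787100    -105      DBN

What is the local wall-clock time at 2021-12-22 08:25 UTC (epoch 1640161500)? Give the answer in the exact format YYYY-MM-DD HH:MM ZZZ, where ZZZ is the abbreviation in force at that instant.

2021-12-22 06:40 DBN

Query: 2021-12-22 08:25 UTC
Rule 3/3 (DBN, -01:45): 2021-12-18 00:25 UTC ≤ query < +∞
8·60 + 25 - 105 = 400 min
400 = 0·1440 + 400; 400 = 6·60 + 40 → 06:40, same day
→ 2021-12-22 06:40 DBN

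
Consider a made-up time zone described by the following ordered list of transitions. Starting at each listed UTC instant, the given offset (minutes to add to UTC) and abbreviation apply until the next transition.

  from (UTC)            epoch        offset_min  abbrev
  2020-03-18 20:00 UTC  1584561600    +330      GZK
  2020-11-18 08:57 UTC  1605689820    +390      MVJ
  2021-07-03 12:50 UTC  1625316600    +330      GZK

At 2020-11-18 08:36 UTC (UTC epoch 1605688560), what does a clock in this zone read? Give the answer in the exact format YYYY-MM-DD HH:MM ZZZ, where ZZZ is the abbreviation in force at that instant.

Query: 2020-11-18 08:36 UTC
Rule 1/3 (GZK, +05:30): 2020-03-18 20:00 UTC ≤ query < 2020-11-18 08:57 UTC
8·60 + 36 + 330 = 846 min
846 = 0·1440 + 846; 846 = 14·60 + 6 → 14:06, same day
→ 2020-11-18 14:06 GZK

2020-11-18 14:06 GZK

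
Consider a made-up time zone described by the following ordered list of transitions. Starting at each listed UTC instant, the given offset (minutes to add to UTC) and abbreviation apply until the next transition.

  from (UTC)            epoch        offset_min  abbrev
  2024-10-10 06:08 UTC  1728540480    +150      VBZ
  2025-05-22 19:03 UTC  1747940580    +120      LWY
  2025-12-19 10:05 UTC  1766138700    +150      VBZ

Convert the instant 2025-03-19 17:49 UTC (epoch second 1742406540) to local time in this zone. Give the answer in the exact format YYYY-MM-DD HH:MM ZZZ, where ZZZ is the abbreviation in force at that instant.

2025-03-19 20:19 VBZ

Query: 2025-03-19 17:49 UTC
Rule 1/3 (VBZ, +02:30): 2024-10-10 06:08 UTC ≤ query < 2025-05-22 19:03 UTC
17·60 + 49 + 150 = 1219 min
1219 = 0·1440 + 1219; 1219 = 20·60 + 19 → 20:19, same day
→ 2025-03-19 20:19 VBZ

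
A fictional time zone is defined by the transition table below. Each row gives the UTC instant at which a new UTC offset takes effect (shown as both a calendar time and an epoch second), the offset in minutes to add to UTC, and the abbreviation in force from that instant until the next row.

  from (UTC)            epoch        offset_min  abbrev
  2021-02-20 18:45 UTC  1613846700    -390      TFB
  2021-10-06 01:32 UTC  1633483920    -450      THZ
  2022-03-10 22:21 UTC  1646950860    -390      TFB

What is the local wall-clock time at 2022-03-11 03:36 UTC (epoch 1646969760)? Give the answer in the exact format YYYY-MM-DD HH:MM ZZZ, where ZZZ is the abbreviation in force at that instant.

2022-03-10 21:06 TFB

Query: 2022-03-11 03:36 UTC
Rule 3/3 (TFB, -06:30): 2022-03-10 22:21 UTC ≤ query < +∞
3·60 + 36 - 390 = -174 min
-174 = -1·1440 + 1266; 1266 = 21·60 + 6 → 21:06, 2022-03-11 - 1 day = 2022-03-10
→ 2022-03-10 21:06 TFB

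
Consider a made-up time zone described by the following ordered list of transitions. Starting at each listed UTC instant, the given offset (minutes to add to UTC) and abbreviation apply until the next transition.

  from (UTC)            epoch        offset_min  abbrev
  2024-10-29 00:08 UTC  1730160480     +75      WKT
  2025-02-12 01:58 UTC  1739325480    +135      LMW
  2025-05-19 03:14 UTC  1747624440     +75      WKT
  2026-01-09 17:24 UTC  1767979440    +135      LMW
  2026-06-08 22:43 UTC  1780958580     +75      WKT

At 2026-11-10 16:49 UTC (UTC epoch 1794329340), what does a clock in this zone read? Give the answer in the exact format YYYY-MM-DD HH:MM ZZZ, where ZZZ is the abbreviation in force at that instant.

2026-11-10 18:04 WKT

Query: 2026-11-10 16:49 UTC
Rule 5/5 (WKT, +01:15): 2026-06-08 22:43 UTC ≤ query < +∞
16·60 + 49 + 75 = 1084 min
1084 = 0·1440 + 1084; 1084 = 18·60 + 4 → 18:04, same day
→ 2026-11-10 18:04 WKT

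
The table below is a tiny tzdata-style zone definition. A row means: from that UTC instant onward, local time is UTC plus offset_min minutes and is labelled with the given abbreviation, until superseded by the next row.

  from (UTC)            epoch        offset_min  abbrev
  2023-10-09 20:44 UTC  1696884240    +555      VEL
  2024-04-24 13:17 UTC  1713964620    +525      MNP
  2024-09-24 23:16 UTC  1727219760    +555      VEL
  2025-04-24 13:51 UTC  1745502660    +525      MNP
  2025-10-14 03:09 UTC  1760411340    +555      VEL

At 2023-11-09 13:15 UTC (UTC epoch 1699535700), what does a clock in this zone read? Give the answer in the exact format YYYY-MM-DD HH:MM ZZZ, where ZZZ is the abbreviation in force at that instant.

Query: 2023-11-09 13:15 UTC
Rule 1/5 (VEL, +09:15): 2023-10-09 20:44 UTC ≤ query < 2024-04-24 13:17 UTC
13·60 + 15 + 555 = 1350 min
1350 = 0·1440 + 1350; 1350 = 22·60 + 30 → 22:30, same day
→ 2023-11-09 22:30 VEL

2023-11-09 22:30 VEL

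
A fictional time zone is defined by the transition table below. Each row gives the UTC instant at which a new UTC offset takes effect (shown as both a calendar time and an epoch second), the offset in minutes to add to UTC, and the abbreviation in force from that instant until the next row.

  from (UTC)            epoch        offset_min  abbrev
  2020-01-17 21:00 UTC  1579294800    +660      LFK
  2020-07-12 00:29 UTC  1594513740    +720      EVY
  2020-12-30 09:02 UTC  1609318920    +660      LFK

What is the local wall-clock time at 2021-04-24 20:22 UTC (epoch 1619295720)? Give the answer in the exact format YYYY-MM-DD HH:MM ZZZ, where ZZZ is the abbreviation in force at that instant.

Query: 2021-04-24 20:22 UTC
Rule 3/3 (LFK, +11:00): 2020-12-30 09:02 UTC ≤ query < +∞
20·60 + 22 + 660 = 1882 min
1882 = 1·1440 + 442; 442 = 7·60 + 22 → 07:22, 2021-04-24 + 1 day = 2021-04-25
→ 2021-04-25 07:22 LFK

2021-04-25 07:22 LFK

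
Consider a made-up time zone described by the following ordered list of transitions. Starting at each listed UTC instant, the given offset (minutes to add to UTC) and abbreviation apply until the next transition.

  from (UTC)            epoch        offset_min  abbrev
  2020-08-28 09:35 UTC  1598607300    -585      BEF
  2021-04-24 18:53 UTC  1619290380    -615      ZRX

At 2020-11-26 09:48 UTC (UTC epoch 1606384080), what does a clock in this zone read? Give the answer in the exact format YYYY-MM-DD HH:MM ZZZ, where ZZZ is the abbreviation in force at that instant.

2020-11-26 00:03 BEF

Query: 2020-11-26 09:48 UTC
Rule 1/2 (BEF, -09:45): 2020-08-28 09:35 UTC ≤ query < 2021-04-24 18:53 UTC
9·60 + 48 - 585 = 3 min
3 = 0·1440 + 3; 3 = 0·60 + 3 → 00:03, same day
→ 2020-11-26 00:03 BEF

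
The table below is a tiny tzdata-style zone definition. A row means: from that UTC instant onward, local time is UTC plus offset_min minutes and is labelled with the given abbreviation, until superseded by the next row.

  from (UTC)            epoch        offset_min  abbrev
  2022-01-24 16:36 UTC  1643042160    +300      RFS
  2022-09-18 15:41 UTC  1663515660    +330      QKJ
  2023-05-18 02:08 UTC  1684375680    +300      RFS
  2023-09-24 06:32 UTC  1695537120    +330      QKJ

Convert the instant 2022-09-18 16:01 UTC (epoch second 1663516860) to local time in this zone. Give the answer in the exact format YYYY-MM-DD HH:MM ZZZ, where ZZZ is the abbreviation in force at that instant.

2022-09-18 21:31 QKJ

Query: 2022-09-18 16:01 UTC
Rule 2/4 (QKJ, +05:30): 2022-09-18 15:41 UTC ≤ query < 2023-05-18 02:08 UTC
16·60 + 1 + 330 = 1291 min
1291 = 0·1440 + 1291; 1291 = 21·60 + 31 → 21:31, same day
→ 2022-09-18 21:31 QKJ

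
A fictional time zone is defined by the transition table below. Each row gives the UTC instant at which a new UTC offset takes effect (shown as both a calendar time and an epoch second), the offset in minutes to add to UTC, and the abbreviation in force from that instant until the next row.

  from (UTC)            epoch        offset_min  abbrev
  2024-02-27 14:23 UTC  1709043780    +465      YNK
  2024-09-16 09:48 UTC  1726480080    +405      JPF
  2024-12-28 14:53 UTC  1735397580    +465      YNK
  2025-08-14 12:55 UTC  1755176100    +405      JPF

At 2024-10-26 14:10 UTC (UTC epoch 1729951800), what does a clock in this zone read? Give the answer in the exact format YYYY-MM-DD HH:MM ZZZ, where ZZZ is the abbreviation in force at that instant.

Query: 2024-10-26 14:10 UTC
Rule 2/4 (JPF, +06:45): 2024-09-16 09:48 UTC ≤ query < 2024-12-28 14:53 UTC
14·60 + 10 + 405 = 1255 min
1255 = 0·1440 + 1255; 1255 = 20·60 + 55 → 20:55, same day
→ 2024-10-26 20:55 JPF

2024-10-26 20:55 JPF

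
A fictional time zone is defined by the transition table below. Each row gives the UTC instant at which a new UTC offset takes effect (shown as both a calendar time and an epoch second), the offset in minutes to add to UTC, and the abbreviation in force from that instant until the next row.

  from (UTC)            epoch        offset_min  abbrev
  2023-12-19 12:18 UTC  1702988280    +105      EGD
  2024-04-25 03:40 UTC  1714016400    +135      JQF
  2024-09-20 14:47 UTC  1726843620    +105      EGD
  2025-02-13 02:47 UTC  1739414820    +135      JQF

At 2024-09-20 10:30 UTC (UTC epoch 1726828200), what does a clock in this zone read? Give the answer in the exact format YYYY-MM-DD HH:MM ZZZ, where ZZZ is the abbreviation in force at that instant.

Query: 2024-09-20 10:30 UTC
Rule 2/4 (JQF, +02:15): 2024-04-25 03:40 UTC ≤ query < 2024-09-20 14:47 UTC
10·60 + 30 + 135 = 765 min
765 = 0·1440 + 765; 765 = 12·60 + 45 → 12:45, same day
→ 2024-09-20 12:45 JQF

2024-09-20 12:45 JQF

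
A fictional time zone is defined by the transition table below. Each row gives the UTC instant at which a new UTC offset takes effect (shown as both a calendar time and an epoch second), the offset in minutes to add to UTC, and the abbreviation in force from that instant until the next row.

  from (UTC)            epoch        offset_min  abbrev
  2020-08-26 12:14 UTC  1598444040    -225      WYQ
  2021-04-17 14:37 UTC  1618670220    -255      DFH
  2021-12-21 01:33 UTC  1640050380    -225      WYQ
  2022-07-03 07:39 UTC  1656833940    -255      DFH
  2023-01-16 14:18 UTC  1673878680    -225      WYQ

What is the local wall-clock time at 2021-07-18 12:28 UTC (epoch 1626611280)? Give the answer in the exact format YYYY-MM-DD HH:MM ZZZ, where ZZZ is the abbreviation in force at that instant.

2021-07-18 08:13 DFH

Query: 2021-07-18 12:28 UTC
Rule 2/5 (DFH, -04:15): 2021-04-17 14:37 UTC ≤ query < 2021-12-21 01:33 UTC
12·60 + 28 - 255 = 493 min
493 = 0·1440 + 493; 493 = 8·60 + 13 → 08:13, same day
→ 2021-07-18 08:13 DFH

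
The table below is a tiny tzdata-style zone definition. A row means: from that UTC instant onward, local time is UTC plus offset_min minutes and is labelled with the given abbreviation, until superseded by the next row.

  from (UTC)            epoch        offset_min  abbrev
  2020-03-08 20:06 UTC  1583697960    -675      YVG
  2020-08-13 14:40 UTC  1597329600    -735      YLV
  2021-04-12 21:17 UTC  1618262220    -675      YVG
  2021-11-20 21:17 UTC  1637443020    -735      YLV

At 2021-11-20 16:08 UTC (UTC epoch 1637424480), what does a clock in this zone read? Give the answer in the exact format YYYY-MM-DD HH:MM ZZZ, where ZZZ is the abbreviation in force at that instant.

Query: 2021-11-20 16:08 UTC
Rule 3/4 (YVG, -11:15): 2021-04-12 21:17 UTC ≤ query < 2021-11-20 21:17 UTC
16·60 + 8 - 675 = 293 min
293 = 0·1440 + 293; 293 = 4·60 + 53 → 04:53, same day
→ 2021-11-20 04:53 YVG

2021-11-20 04:53 YVG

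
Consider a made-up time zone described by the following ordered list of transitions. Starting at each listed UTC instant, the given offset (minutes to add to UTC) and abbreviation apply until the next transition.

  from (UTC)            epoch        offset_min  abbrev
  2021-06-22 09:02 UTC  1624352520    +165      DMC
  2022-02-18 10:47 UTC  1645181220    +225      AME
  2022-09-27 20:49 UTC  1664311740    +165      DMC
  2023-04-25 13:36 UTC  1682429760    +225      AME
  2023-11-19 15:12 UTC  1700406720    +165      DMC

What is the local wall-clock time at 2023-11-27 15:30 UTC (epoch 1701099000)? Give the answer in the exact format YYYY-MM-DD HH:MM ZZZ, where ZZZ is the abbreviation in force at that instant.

2023-11-27 18:15 DMC

Query: 2023-11-27 15:30 UTC
Rule 5/5 (DMC, +02:45): 2023-11-19 15:12 UTC ≤ query < +∞
15·60 + 30 + 165 = 1095 min
1095 = 0·1440 + 1095; 1095 = 18·60 + 15 → 18:15, same day
→ 2023-11-27 18:15 DMC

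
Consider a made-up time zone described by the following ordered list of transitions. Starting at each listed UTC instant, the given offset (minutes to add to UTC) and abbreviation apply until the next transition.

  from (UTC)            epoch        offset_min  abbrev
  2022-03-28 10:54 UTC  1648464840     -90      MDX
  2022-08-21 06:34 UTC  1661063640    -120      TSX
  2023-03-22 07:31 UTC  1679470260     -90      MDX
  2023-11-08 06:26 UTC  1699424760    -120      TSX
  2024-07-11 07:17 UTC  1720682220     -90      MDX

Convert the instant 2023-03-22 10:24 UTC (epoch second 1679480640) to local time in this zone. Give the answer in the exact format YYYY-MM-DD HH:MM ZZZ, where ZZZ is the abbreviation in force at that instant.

2023-03-22 08:54 MDX

Query: 2023-03-22 10:24 UTC
Rule 3/5 (MDX, -01:30): 2023-03-22 07:31 UTC ≤ query < 2023-11-08 06:26 UTC
10·60 + 24 - 90 = 534 min
534 = 0·1440 + 534; 534 = 8·60 + 54 → 08:54, same day
→ 2023-03-22 08:54 MDX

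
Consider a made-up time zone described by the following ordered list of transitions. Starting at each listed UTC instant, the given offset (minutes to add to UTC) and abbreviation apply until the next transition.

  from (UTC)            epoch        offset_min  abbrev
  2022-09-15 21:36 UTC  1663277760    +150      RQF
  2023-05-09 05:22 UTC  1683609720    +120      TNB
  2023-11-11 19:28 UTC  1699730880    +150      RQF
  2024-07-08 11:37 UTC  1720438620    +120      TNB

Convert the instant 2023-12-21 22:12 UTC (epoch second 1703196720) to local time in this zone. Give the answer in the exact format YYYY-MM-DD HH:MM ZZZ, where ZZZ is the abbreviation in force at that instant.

2023-12-22 00:42 RQF

Query: 2023-12-21 22:12 UTC
Rule 3/4 (RQF, +02:30): 2023-11-11 19:28 UTC ≤ query < 2024-07-08 11:37 UTC
22·60 + 12 + 150 = 1482 min
1482 = 1·1440 + 42; 42 = 0·60 + 42 → 00:42, 2023-12-21 + 1 day = 2023-12-22
→ 2023-12-22 00:42 RQF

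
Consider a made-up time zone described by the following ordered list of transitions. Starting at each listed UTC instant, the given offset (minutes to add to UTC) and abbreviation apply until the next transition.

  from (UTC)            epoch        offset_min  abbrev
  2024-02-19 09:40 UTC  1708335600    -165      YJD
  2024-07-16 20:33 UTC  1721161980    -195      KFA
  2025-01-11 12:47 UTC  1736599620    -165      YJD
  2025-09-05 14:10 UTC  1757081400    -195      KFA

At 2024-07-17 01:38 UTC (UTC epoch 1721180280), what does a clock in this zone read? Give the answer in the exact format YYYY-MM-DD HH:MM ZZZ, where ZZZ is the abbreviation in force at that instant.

Query: 2024-07-17 01:38 UTC
Rule 2/4 (KFA, -03:15): 2024-07-16 20:33 UTC ≤ query < 2025-01-11 12:47 UTC
1·60 + 38 - 195 = -97 min
-97 = -1·1440 + 1343; 1343 = 22·60 + 23 → 22:23, 2024-07-17 - 1 day = 2024-07-16
→ 2024-07-16 22:23 KFA

2024-07-16 22:23 KFA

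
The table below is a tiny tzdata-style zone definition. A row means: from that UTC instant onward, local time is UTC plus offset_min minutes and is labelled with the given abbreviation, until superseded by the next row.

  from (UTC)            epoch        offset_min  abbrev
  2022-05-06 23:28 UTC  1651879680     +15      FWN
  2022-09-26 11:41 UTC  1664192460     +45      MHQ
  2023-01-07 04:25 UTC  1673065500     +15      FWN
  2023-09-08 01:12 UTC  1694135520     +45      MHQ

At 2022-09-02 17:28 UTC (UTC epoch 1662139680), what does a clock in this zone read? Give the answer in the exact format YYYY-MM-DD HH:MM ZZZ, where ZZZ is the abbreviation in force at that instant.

2022-09-02 17:43 FWN

Query: 2022-09-02 17:28 UTC
Rule 1/4 (FWN, +00:15): 2022-05-06 23:28 UTC ≤ query < 2022-09-26 11:41 UTC
17·60 + 28 + 15 = 1063 min
1063 = 0·1440 + 1063; 1063 = 17·60 + 43 → 17:43, same day
→ 2022-09-02 17:43 FWN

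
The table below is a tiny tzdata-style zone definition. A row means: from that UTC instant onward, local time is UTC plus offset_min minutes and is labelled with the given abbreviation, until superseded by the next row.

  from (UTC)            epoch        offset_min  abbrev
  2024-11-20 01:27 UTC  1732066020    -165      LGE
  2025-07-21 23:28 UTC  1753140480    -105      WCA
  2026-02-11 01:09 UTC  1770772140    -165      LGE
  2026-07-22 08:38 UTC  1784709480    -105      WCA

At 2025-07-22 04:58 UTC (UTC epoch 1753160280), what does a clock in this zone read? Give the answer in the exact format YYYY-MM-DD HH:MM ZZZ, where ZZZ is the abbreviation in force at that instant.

2025-07-22 03:13 WCA

Query: 2025-07-22 04:58 UTC
Rule 2/4 (WCA, -01:45): 2025-07-21 23:28 UTC ≤ query < 2026-02-11 01:09 UTC
4·60 + 58 - 105 = 193 min
193 = 0·1440 + 193; 193 = 3·60 + 13 → 03:13, same day
→ 2025-07-22 03:13 WCA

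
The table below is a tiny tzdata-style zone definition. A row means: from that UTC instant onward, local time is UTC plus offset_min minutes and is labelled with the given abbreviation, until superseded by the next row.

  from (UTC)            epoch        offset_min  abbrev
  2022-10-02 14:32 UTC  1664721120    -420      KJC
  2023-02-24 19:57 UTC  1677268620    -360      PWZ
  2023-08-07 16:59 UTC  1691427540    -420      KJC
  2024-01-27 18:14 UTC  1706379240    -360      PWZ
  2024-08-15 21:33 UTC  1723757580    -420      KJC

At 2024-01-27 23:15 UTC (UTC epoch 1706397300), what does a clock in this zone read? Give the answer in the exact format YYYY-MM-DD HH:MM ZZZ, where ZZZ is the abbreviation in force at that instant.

Query: 2024-01-27 23:15 UTC
Rule 4/5 (PWZ, -06:00): 2024-01-27 18:14 UTC ≤ query < 2024-08-15 21:33 UTC
23·60 + 15 - 360 = 1035 min
1035 = 0·1440 + 1035; 1035 = 17·60 + 15 → 17:15, same day
→ 2024-01-27 17:15 PWZ

2024-01-27 17:15 PWZ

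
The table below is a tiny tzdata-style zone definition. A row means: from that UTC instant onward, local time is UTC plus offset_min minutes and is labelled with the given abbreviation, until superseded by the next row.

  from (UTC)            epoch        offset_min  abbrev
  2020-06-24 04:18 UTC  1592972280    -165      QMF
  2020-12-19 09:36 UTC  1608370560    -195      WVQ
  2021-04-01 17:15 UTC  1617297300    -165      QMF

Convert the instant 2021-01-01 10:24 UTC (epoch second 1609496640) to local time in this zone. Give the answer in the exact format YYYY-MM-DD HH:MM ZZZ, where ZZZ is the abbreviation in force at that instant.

2021-01-01 07:09 WVQ

Query: 2021-01-01 10:24 UTC
Rule 2/3 (WVQ, -03:15): 2020-12-19 09:36 UTC ≤ query < 2021-04-01 17:15 UTC
10·60 + 24 - 195 = 429 min
429 = 0·1440 + 429; 429 = 7·60 + 9 → 07:09, same day
→ 2021-01-01 07:09 WVQ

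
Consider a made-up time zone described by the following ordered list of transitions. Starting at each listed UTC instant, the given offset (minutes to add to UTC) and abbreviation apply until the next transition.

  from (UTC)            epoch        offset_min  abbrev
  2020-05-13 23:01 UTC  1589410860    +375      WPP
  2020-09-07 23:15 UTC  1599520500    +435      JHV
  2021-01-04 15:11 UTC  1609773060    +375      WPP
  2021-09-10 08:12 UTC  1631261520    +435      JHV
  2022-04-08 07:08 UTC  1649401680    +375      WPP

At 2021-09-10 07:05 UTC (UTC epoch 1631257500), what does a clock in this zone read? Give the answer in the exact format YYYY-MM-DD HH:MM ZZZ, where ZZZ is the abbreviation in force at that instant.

2021-09-10 13:20 WPP

Query: 2021-09-10 07:05 UTC
Rule 3/5 (WPP, +06:15): 2021-01-04 15:11 UTC ≤ query < 2021-09-10 08:12 UTC
7·60 + 5 + 375 = 800 min
800 = 0·1440 + 800; 800 = 13·60 + 20 → 13:20, same day
→ 2021-09-10 13:20 WPP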